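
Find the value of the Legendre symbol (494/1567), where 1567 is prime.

1

Pull out 2: since 1567 ≡ 7 (mod 8), (2/1567) = +1.
Reciprocity: 247 ≡ 3 and 1567 ≡ 3 (mod 4), so (247/1567) = −(1567/247).
Reduce top mod 247: now compute (85/247).
Reciprocity: 85 ≡ 1 and 247 ≡ 3 (mod 4), so (85/247) = +(247/85).
Reduce top mod 85: now compute (77/85).
Reciprocity: 77 ≡ 1 and 85 ≡ 1 (mod 4), so (77/85) = +(85/77).
Reduce top mod 77: now compute (8/77).
Pull out 2^3: since 77 ≡ 5 (mod 8), (2/77) = -1, so (2/77)^3 = -1.
Reached (1/77) = 1. Collecting the sign flips along the way, the symbol is +1.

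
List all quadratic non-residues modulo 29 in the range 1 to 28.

2, 3, 8, 10, 11, 12, 14, 15, 17, 18, 19, 21, 26, 27

Square k = 1,…,14 (k and 29−k give the same square):
1²=1, 2²=4, 3²=9, 4²=16, 5²=25, 6²≡7, 7²≡20, 8²≡6, 9²≡23, 10²≡13, 11²≡5, 12²≡28, 13²≡24, 14²≡22 (mod 29).
The residues are {1, 4, 5, 6, 7, 9, 13, 16, 20, 22, 23, 24, 25, 28}; the non-residues are the remaining 14 nonzero classes.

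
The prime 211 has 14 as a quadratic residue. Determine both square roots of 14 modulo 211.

15, 196

Since 211 ≡ 3 (mod 4), a square root of 14 is 14^((211+1)/4) = 14^53 mod 211.
Repeated squaring: 14^2≡196, 14^4≡14, 14^8≡196, 14^16≡14, 14^32≡196 (mod 211).
14^53 = 14^(32+16+4+1) ≡ 196 (mod 211).
Check: 196² = 38416 ≡ 14 (mod 211). The two roots are 15 and 196.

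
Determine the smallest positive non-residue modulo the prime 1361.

(2/1361) = +1, so 2 is a residue.
(3/1361) = −1, so 3 is the smallest positive non-residue mod 1361.

3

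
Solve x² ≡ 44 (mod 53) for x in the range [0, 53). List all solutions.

53 ≡ 1 (mod 4), so we find a root by search.
Trying successive values, 16² = 256 ≡ 44 (mod 53). The other root is 53 − 16 = 37.

16, 37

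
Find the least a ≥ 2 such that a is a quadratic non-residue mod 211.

(2/211) = −1, so 2 is the smallest positive non-residue mod 211.

2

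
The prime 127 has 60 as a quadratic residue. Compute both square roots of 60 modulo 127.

21, 106

Since 127 ≡ 3 (mod 4), a square root of 60 is 60^((127+1)/4) = 60^32 mod 127.
Repeated squaring: 60^2≡44, 60^4≡31, 60^8≡72, 60^16≡104, 60^32≡21 (mod 127).
60^32 = 60^(32) ≡ 21 (mod 127).
Check: 21² = 441 ≡ 60 (mod 127). The two roots are 21 and 106.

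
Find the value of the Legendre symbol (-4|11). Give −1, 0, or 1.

Euler's criterion: (-4/11) ≡ 7^5 (mod 11).
7^2 ≡ 5 (mod 11)
7^4 ≡ 3 (mod 11)
7^5 = 7^(4+1) ≡ 10 (mod 11).
Result is 10 ≡ −1, so (-4/11) = −1.

-1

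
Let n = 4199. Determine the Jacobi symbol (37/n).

Reciprocity: 37 ≡ 1 and 4199 ≡ 3 (mod 4), so (37/4199) = +(4199/37).
Reduce top mod 37: now compute (18/37).
Pull out 2: since 37 ≡ 5 (mod 8), (2/37) = -1.
Reciprocity: 9 ≡ 1 and 37 ≡ 1 (mod 4), so (9/37) = +(37/9).
Reduce top mod 9: now compute (1/9).
Reached (1/9) = 1. Collecting the sign flips along the way, the symbol is -1.

-1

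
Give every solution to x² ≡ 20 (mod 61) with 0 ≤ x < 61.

9, 52

61 ≡ 1 (mod 4), so we find a root by search.
Trying successive values, 9² = 81 ≡ 20 (mod 61). The other root is 61 − 9 = 52.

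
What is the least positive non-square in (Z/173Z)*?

2

(2/173) = −1, so 2 is the smallest positive non-residue mod 173.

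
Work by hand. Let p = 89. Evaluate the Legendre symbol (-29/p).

-1

First reduce: -29 ≡ 60 (mod 89).
Pull out 2^2: since 89 ≡ 1 (mod 8), (2/89) = +1, so (2/89)^2 = +1.
Reciprocity: 15 ≡ 3 and 89 ≡ 1 (mod 4), so (15/89) = +(89/15).
Reduce top mod 15: now compute (14/15).
Pull out 2: since 15 ≡ 7 (mod 8), (2/15) = +1.
Reciprocity: 7 ≡ 3 and 15 ≡ 3 (mod 4), so (7/15) = −(15/7).
Reduce top mod 7: now compute (1/7).
Reached (1/7) = 1. Collecting the sign flips along the way, the symbol is -1.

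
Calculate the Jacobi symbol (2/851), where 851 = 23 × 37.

Pull out 2: since 851 ≡ 3 (mod 8), (2/851) = -1.
Reached (1/851) = 1. Collecting the sign flips along the way, the symbol is -1.

-1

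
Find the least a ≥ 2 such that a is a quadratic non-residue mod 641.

(2/641) = +1, so 2 is a residue.
(3/641) = −1, so 3 is the smallest positive non-residue mod 641.

3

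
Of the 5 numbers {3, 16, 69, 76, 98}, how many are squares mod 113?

3

(3/113) = -1 → non-residue.
(16/113) = +1 → QR.
(69/113) = +1 → QR.
(76/113) = -1 → non-residue.
(98/113) = +1 → QR.
Total quadratic residues among the 5: 3.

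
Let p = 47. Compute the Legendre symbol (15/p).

-1

Reciprocity: 15 ≡ 3 and 47 ≡ 3 (mod 4), so (15/47) = −(47/15).
Reduce top mod 15: now compute (2/15).
Pull out 2: since 15 ≡ 7 (mod 8), (2/15) = +1.
Reached (1/15) = 1. Collecting the sign flips along the way, the symbol is -1.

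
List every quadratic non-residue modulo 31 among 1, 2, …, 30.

Square k = 1,…,15 (k and 31−k give the same square):
1²=1, 2²=4, 3²=9, 4²=16, 5²=25, 6²≡5, 7²≡18, 8²≡2, 9²≡19, 10²≡7, 11²≡28, 12²≡20, 13²≡14, 14²≡10, 15²≡8 (mod 31).
The residues are {1, 2, 4, 5, 7, 8, 9, 10, 14, 16, 18, 19, 20, 25, 28}; the non-residues are the remaining 15 nonzero classes.

3, 6, 11, 12, 13, 15, 17, 21, 22, 23, 24, 26, 27, 29, 30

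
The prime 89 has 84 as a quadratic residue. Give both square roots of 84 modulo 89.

23, 66

89 ≡ 1 (mod 4), so we find a root by search.
Trying successive values, 23² = 529 ≡ 84 (mod 89). The other root is 89 − 23 = 66.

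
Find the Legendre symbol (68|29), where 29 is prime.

First reduce: 68 ≡ 10 (mod 29).
Pull out 2: since 29 ≡ 5 (mod 8), (2/29) = -1.
Reciprocity: 5 ≡ 1 and 29 ≡ 1 (mod 4), so (5/29) = +(29/5).
Reduce top mod 5: now compute (4/5).
Pull out 2^2: since 5 ≡ 5 (mod 8), (2/5) = -1, so (2/5)^2 = +1.
Reached (1/5) = 1. Collecting the sign flips along the way, the symbol is -1.

-1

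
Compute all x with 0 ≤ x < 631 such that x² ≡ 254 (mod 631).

221, 410

Since 631 ≡ 3 (mod 4), a square root of 254 is 254^((631+1)/4) = 254^158 mod 631.
Repeated squaring: 254^2≡154, 254^4≡369, 254^8≡496, 254^16≡557, 254^32≡428, 254^64≡194, 254^128≡407 (mod 631).
254^158 = 254^(128+16+8+4+2) ≡ 410 (mod 631).
Check: 410² = 168100 ≡ 254 (mod 631). The two roots are 221 and 410.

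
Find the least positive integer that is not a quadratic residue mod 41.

(2/41) = +1, so 2 is a residue.
(3/41) = −1, so 3 is the smallest positive non-residue mod 41.

3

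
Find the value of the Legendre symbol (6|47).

1

Pull out 2: since 47 ≡ 7 (mod 8), (2/47) = +1.
Reciprocity: 3 ≡ 3 and 47 ≡ 3 (mod 4), so (3/47) = −(47/3).
Reduce top mod 3: now compute (2/3).
Pull out 2: since 3 ≡ 3 (mod 8), (2/3) = -1.
Reached (1/3) = 1. Collecting the sign flips along the way, the symbol is +1.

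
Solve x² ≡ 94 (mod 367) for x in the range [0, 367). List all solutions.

Since 367 ≡ 3 (mod 4), a square root of 94 is 94^((367+1)/4) = 94^92 mod 367.
Repeated squaring: 94^2≡28, 94^4≡50, 94^8≡298, 94^16≡357, 94^32≡100, 94^64≡91 (mod 367).
94^92 = 94^(64+16+8+4) ≡ 182 (mod 367).
Check: 182² = 33124 ≡ 94 (mod 367). The two roots are 182 and 185.

182, 185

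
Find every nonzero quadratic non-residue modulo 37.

Square k = 1,…,18 (k and 37−k give the same square):
1²=1, 2²=4, 3²=9, 4²=16, 5²=25, 6²=36, 7²≡12, 8²≡27, 9²≡7, 10²≡26, 11²≡10, 12²≡33, 13²≡21, 14²≡11, 15²≡3, 16²≡34, 17²≡30, 18²≡28 (mod 37).
The residues are {1, 3, 4, 7, 9, 10, 11, 12, 16, 21, 25, 26, 27, 28, 30, 33, 34, 36}; the non-residues are the remaining 18 nonzero classes.

2,5,6,8,13,14,15,17,18,19,20,22,23,24,29,31,32,35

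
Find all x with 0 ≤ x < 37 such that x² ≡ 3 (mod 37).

37 ≡ 1 (mod 4), so we find a root by search.
Trying successive values, 15² = 225 ≡ 3 (mod 37). The other root is 37 − 15 = 22.

15, 22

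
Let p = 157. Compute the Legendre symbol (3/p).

Reciprocity: 3 ≡ 3 and 157 ≡ 1 (mod 4), so (3/157) = +(157/3).
Reduce top mod 3: now compute (1/3).
Reached (1/3) = 1. Collecting the sign flips along the way, the symbol is +1.

1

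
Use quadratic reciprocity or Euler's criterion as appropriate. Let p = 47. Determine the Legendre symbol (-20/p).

Euler's criterion: (-20/47) ≡ 27^23 (mod 47).
27^2 ≡ 24 (mod 47)
27^4 ≡ 12 (mod 47)
27^8 ≡ 3 (mod 47)
27^16 ≡ 9 (mod 47)
27^23 = 27^(16+4+2+1) ≡ 1 (mod 47).
Result is 1, so (-20/47) = 1.

1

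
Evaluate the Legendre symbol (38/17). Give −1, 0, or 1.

First reduce: 38 ≡ 4 (mod 17).
Pull out 2^2: since 17 ≡ 1 (mod 8), (2/17) = +1, so (2/17)^2 = +1.
Reached (1/17) = 1. Collecting the sign flips along the way, the symbol is +1.

1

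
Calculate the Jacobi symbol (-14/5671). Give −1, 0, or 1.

1

First reduce: -14 ≡ 5657 (mod 5671).
Reciprocity: 5657 ≡ 1 and 5671 ≡ 3 (mod 4), so (5657/5671) = +(5671/5657).
Reduce top mod 5657: now compute (14/5657).
Pull out 2: since 5657 ≡ 1 (mod 8), (2/5657) = +1.
Reciprocity: 7 ≡ 3 and 5657 ≡ 1 (mod 4), so (7/5657) = +(5657/7).
Reduce top mod 7: now compute (1/7).
Reached (1/7) = 1. Collecting the sign flips along the way, the symbol is +1.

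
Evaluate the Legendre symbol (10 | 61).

-1

Pull out 2: since 61 ≡ 5 (mod 8), (2/61) = -1.
Reciprocity: 5 ≡ 1 and 61 ≡ 1 (mod 4), so (5/61) = +(61/5).
Reduce top mod 5: now compute (1/5).
Reached (1/5) = 1. Collecting the sign flips along the way, the symbol is -1.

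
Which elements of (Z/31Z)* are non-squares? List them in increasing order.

Square k = 1,…,15 (k and 31−k give the same square):
1²=1, 2²=4, 3²=9, 4²=16, 5²=25, 6²≡5, 7²≡18, 8²≡2, 9²≡19, 10²≡7, 11²≡28, 12²≡20, 13²≡14, 14²≡10, 15²≡8 (mod 31).
The residues are {1, 2, 4, 5, 7, 8, 9, 10, 14, 16, 18, 19, 20, 25, 28}; the non-residues are the remaining 15 nonzero classes.

3 6 11 12 13 15 17 21 22 23 24 26 27 29 30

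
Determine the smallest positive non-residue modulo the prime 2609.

(2/2609) = +1, so 2 is a residue.
(3/2609) = −1, so 3 is the smallest positive non-residue mod 2609.

3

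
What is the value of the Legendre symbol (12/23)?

Euler's criterion: (12/23) ≡ 12^11 (mod 23).
12^2 ≡ 6 (mod 23)
12^4 ≡ 13 (mod 23)
12^8 ≡ 8 (mod 23)
12^11 = 12^(8+2+1) ≡ 1 (mod 23).
Result is 1, so (12/23) = 1.

1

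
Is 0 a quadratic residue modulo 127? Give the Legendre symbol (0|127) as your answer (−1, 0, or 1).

0

Top reduces to 0: gcd > 1, so the symbol is 0.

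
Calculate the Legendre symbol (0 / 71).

0

Top reduces to 0: gcd > 1, so the symbol is 0.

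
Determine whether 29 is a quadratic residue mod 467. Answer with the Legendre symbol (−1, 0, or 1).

Reciprocity: 29 ≡ 1 and 467 ≡ 3 (mod 4), so (29/467) = +(467/29).
Reduce top mod 29: now compute (3/29).
Reciprocity: 3 ≡ 3 and 29 ≡ 1 (mod 4), so (3/29) = +(29/3).
Reduce top mod 3: now compute (2/3).
Pull out 2: since 3 ≡ 3 (mod 8), (2/3) = -1.
Reached (1/3) = 1. Collecting the sign flips along the way, the symbol is -1.

-1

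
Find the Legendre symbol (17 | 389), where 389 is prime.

Reciprocity: 17 ≡ 1 and 389 ≡ 1 (mod 4), so (17/389) = +(389/17).
Reduce top mod 17: now compute (15/17).
Reciprocity: 15 ≡ 3 and 17 ≡ 1 (mod 4), so (15/17) = +(17/15).
Reduce top mod 15: now compute (2/15).
Pull out 2: since 15 ≡ 7 (mod 8), (2/15) = +1.
Reached (1/15) = 1. Collecting the sign flips along the way, the symbol is +1.

1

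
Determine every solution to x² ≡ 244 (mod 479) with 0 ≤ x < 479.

Since 479 ≡ 3 (mod 4), a square root of 244 is 244^((479+1)/4) = 244^120 mod 479.
Repeated squaring: 244^2≡140, 244^4≡440, 244^8≡84, 244^16≡350, 244^32≡355, 244^64≡48 (mod 479).
244^120 = 244^(64+32+16+8) ≡ 438 (mod 479).
Check: 438² = 191844 ≡ 244 (mod 479). The two roots are 41 and 438.

41, 438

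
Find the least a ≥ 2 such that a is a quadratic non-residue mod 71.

(2/71) = +1, so 2 is a residue.
(3/71) = +1, so 3 is a residue.
(4/71) = +1, so 4 is a residue.
(5/71) = +1, so 5 is a residue.
(6/71) = +1, so 6 is a residue.
(7/71) = −1, so 7 is the smallest positive non-residue mod 71.

7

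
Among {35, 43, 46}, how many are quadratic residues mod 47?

(35/47) = -1 → non-residue.
(43/47) = -1 → non-residue.
(46/47) = -1 → non-residue.
Total quadratic residues among the 3: 0.

0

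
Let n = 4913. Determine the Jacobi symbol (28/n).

Pull out 2^2: since 4913 ≡ 1 (mod 8), (2/4913) = +1, so (2/4913)^2 = +1.
Reciprocity: 7 ≡ 3 and 4913 ≡ 1 (mod 4), so (7/4913) = +(4913/7).
Reduce top mod 7: now compute (6/7).
Pull out 2: since 7 ≡ 7 (mod 8), (2/7) = +1.
Reciprocity: 3 ≡ 3 and 7 ≡ 3 (mod 4), so (3/7) = −(7/3).
Reduce top mod 3: now compute (1/3).
Reached (1/3) = 1. Collecting the sign flips along the way, the symbol is -1.

-1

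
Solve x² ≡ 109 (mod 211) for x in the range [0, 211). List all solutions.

98, 113

Since 211 ≡ 3 (mod 4), a square root of 109 is 109^((211+1)/4) = 109^53 mod 211.
Repeated squaring: 109^2≡65, 109^4≡5, 109^8≡25, 109^16≡203, 109^32≡64 (mod 211).
109^53 = 109^(32+16+4+1) ≡ 113 (mod 211).
Check: 113² = 12769 ≡ 109 (mod 211). The two roots are 98 and 113.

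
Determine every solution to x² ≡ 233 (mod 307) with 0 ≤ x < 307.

141, 166

Since 307 ≡ 3 (mod 4), a square root of 233 is 233^((307+1)/4) = 233^77 mod 307.
Repeated squaring: 233^2≡257, 233^4≡44, 233^8≡94, 233^16≡240, 233^32≡191, 233^64≡255 (mod 307).
233^77 = 233^(64+8+4+1) ≡ 141 (mod 307).
Check: 141² = 19881 ≡ 233 (mod 307). The two roots are 141 and 166.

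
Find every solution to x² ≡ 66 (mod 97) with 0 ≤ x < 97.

39, 58

97 ≡ 1 (mod 4), so we find a root by search.
Trying successive values, 39² = 1521 ≡ 66 (mod 97). The other root is 97 − 39 = 58.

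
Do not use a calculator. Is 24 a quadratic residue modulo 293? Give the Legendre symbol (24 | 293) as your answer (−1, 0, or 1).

Euler's criterion: (24/293) ≡ 24^146 (mod 293).
24^2 ≡ 283 (mod 293)
24^4 ≡ 100 (mod 293)
24^8 ≡ 38 (mod 293)
24^16 ≡ 272 (mod 293)
24^32 ≡ 148 (mod 293)
24^64 ≡ 222 (mod 293)
24^128 ≡ 60 (mod 293)
24^146 = 24^(128+16+2) ≡ 1 (mod 293).
Result is 1, so (24/293) = 1.

1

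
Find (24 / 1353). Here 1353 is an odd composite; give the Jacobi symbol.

0

Pull out 2^3: since 1353 ≡ 1 (mod 8), (2/1353) = +1, so (2/1353)^3 = +1.
Reciprocity: 3 ≡ 3 and 1353 ≡ 1 (mod 4), so (3/1353) = +(1353/3).
Reduce top mod 3: now compute (0/3).
Top reduces to 0: gcd > 1, so the symbol is 0.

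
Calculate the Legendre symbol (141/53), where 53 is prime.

Euler's criterion: (141/53) ≡ 35^26 (mod 53).
35^2 ≡ 6 (mod 53)
35^4 ≡ 36 (mod 53)
35^8 ≡ 24 (mod 53)
35^16 ≡ 46 (mod 53)
35^26 = 35^(16+8+2) ≡ 52 (mod 53).
Result is 52 ≡ −1, so (141/53) = −1.

-1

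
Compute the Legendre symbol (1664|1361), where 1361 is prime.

First reduce: 1664 ≡ 303 (mod 1361).
Reciprocity: 303 ≡ 3 and 1361 ≡ 1 (mod 4), so (303/1361) = +(1361/303).
Reduce top mod 303: now compute (149/303).
Reciprocity: 149 ≡ 1 and 303 ≡ 3 (mod 4), so (149/303) = +(303/149).
Reduce top mod 149: now compute (5/149).
Reciprocity: 5 ≡ 1 and 149 ≡ 1 (mod 4), so (5/149) = +(149/5).
Reduce top mod 5: now compute (4/5).
Pull out 2^2: since 5 ≡ 5 (mod 8), (2/5) = -1, so (2/5)^2 = +1.
Reached (1/5) = 1. Collecting the sign flips along the way, the symbol is +1.

1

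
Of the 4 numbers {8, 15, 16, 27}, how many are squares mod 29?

(8/29) = -1 → non-residue.
(15/29) = -1 → non-residue.
(16/29) = +1 → QR.
(27/29) = -1 → non-residue.
Total quadratic residues among the 4: 1.

1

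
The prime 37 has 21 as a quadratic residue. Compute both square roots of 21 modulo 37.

13, 24

37 ≡ 1 (mod 4), so we find a root by search.
Trying successive values, 13² = 169 ≡ 21 (mod 37). The other root is 37 − 13 = 24.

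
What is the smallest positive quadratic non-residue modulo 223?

3

(2/223) = +1, so 2 is a residue.
(3/223) = −1, so 3 is the smallest positive non-residue mod 223.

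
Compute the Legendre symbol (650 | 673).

1

Euler's criterion: (650/673) ≡ 650^336 (mod 673).
650^2 ≡ 529 (mod 673)
650^4 ≡ 546 (mod 673)
650^8 ≡ 650 (mod 673)
650^16 ≡ 529 (mod 673)
650^32 ≡ 546 (mod 673)
650^64 ≡ 650 (mod 673)
650^128 ≡ 529 (mod 673)
650^256 ≡ 546 (mod 673)
650^336 = 650^(256+64+16) ≡ 1 (mod 673).
Result is 1, so (650/673) = 1.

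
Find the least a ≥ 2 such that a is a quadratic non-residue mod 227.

(2/227) = −1, so 2 is the smallest positive non-residue mod 227.

2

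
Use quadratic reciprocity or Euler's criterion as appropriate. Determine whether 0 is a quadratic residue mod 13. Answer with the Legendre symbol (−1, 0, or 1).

0

Top reduces to 0: gcd > 1, so the symbol is 0.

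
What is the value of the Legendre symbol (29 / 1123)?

-1

Reciprocity: 29 ≡ 1 and 1123 ≡ 3 (mod 4), so (29/1123) = +(1123/29).
Reduce top mod 29: now compute (21/29).
Reciprocity: 21 ≡ 1 and 29 ≡ 1 (mod 4), so (21/29) = +(29/21).
Reduce top mod 21: now compute (8/21).
Pull out 2^3: since 21 ≡ 5 (mod 8), (2/21) = -1, so (2/21)^3 = -1.
Reached (1/21) = 1. Collecting the sign flips along the way, the symbol is -1.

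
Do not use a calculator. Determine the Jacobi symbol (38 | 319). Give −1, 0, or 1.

Pull out 2: since 319 ≡ 7 (mod 8), (2/319) = +1.
Reciprocity: 19 ≡ 3 and 319 ≡ 3 (mod 4), so (19/319) = −(319/19).
Reduce top mod 19: now compute (15/19).
Reciprocity: 15 ≡ 3 and 19 ≡ 3 (mod 4), so (15/19) = −(19/15).
Reduce top mod 15: now compute (4/15).
Pull out 2^2: since 15 ≡ 7 (mod 8), (2/15) = +1, so (2/15)^2 = +1.
Reached (1/15) = 1. Collecting the sign flips along the way, the symbol is +1.

1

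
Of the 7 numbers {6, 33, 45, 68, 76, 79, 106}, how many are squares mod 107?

3

(6/107) = -1 → non-residue.
(33/107) = +1 → QR.
(45/107) = -1 → non-residue.
(68/107) = -1 → non-residue.
(76/107) = +1 → QR.
(79/107) = +1 → QR.
(106/107) = -1 → non-residue.
Total quadratic residues among the 7: 3.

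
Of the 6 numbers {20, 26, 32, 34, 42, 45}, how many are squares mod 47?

3

(20/47) = -1 → non-residue.
(26/47) = -1 → non-residue.
(32/47) = +1 → QR.
(34/47) = +1 → QR.
(42/47) = +1 → QR.
(45/47) = -1 → non-residue.
Total quadratic residues among the 6: 3.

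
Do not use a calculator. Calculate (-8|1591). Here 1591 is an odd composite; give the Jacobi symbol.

First reduce: -8 ≡ 1583 (mod 1591).
Reciprocity: 1583 ≡ 3 and 1591 ≡ 3 (mod 4), so (1583/1591) = −(1591/1583).
Reduce top mod 1583: now compute (8/1583).
Pull out 2^3: since 1583 ≡ 7 (mod 8), (2/1583) = +1, so (2/1583)^3 = +1.
Reached (1/1583) = 1. Collecting the sign flips along the way, the symbol is -1.

-1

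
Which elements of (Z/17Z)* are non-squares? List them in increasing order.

3,5,6,7,10,11,12,14

Square k = 1,…,8 (k and 17−k give the same square):
1²=1, 2²=4, 3²=9, 4²=16, 5²≡8, 6²≡2, 7²≡15, 8²≡13 (mod 17).
The residues are {1, 2, 4, 8, 9, 13, 15, 16}; the non-residues are the remaining 8 nonzero classes.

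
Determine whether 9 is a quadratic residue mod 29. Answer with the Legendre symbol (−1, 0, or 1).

Euler's criterion: (9/29) ≡ 9^14 (mod 29).
9^2 ≡ 23 (mod 29)
9^4 ≡ 7 (mod 29)
9^8 ≡ 20 (mod 29)
9^14 = 9^(8+4+2) ≡ 1 (mod 29).
Result is 1, so (9/29) = 1.

1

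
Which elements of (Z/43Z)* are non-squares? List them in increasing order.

Square k = 1,…,21 (k and 43−k give the same square):
1²=1, 2²=4, 3²=9, 4²=16, 5²=25, 6²=36, 7²≡6, 8²≡21, 9²≡38, 10²≡14, 11²≡35, 12²≡15, 13²≡40, 14²≡24, 15²≡10, 16²≡41, 17²≡31, 18²≡23, 19²≡17, 20²≡13, 21²≡11 (mod 43).
The residues are {1, 4, 6, 9, 10, 11, 13, 14, 15, 16, 17, 21, 23, 24, 25, 31, 35, 36, 38, 40, 41}; the non-residues are the remaining 21 nonzero classes.

2,3,5,7,8,12,18,19,20,22,26,27,28,29,30,32,33,34,37,39,42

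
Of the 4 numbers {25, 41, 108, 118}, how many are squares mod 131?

(25/131) = +1 → QR.
(41/131) = +1 → QR.
(108/131) = +1 → QR.
(118/131) = -1 → non-residue.
Total quadratic residues among the 4: 3.

3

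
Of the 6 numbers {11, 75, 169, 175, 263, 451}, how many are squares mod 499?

3

(11/499) = -1 → non-residue.
(75/499) = -1 → non-residue.
(169/499) = +1 → QR.
(175/499) = -1 → non-residue.
(263/499) = +1 → QR.
(451/499) = +1 → QR.
Total quadratic residues among the 6: 3.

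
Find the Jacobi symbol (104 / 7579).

Pull out 2^3: since 7579 ≡ 3 (mod 8), (2/7579) = -1, so (2/7579)^3 = -1.
Reciprocity: 13 ≡ 1 and 7579 ≡ 3 (mod 4), so (13/7579) = +(7579/13).
Reduce top mod 13: now compute (0/13).
Top reduces to 0: gcd > 1, so the symbol is 0.

0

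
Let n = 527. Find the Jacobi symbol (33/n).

1

Reciprocity: 33 ≡ 1 and 527 ≡ 3 (mod 4), so (33/527) = +(527/33).
Reduce top mod 33: now compute (32/33).
Pull out 2^5: since 33 ≡ 1 (mod 8), (2/33) = +1, so (2/33)^5 = +1.
Reached (1/33) = 1. Collecting the sign flips along the way, the symbol is +1.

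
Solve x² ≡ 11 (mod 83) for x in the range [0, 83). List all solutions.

29, 54

Since 83 ≡ 3 (mod 4), a square root of 11 is 11^((83+1)/4) = 11^21 mod 83.
Repeated squaring: 11^2≡38, 11^4≡33, 11^8≡10, 11^16≡17 (mod 83).
11^21 = 11^(16+4+1) ≡ 29 (mod 83).
Check: 29² = 841 ≡ 11 (mod 83). The two roots are 29 and 54.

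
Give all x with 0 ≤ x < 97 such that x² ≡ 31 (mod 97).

97 ≡ 1 (mod 4), so we find a root by search.
Trying successive values, 15² = 225 ≡ 31 (mod 97). The other root is 97 − 15 = 82.

15, 82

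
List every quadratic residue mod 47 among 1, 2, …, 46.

1 2 3 4 6 7 8 9 12 14 16 17 18 21 24 25 27 28 32 34 36 37 42

Square k = 1,…,23 (k and 47−k give the same square):
1²=1, 2²=4, 3²=9, 4²=16, 5²=25, 6²=36, 7²≡2, 8²≡17, 9²≡34, 10²≡6, 11²≡27, 12²≡3, 13²≡28, 14²≡8, 15²≡37, 16²≡21, 17²≡7, 18²≡42, 19²≡32, 20²≡24, 21²≡18, 22²≡14, 23²≡12 (mod 47).
So the quadratic residues mod 47 are {1, 2, 3, 4, 6, 7, 8, 9, 12, 14, 16, 17, 18, 21, 24, 25, 27, 28, 32, 34, 36, 37, 42}.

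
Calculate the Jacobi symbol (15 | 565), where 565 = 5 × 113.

Reciprocity: 15 ≡ 3 and 565 ≡ 1 (mod 4), so (15/565) = +(565/15).
Reduce top mod 15: now compute (10/15).
Pull out 2: since 15 ≡ 7 (mod 8), (2/15) = +1.
Reciprocity: 5 ≡ 1 and 15 ≡ 3 (mod 4), so (5/15) = +(15/5).
Reduce top mod 5: now compute (0/5).
Top reduces to 0: gcd > 1, so the symbol is 0.

0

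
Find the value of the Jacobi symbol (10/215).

0

Pull out 2: since 215 ≡ 7 (mod 8), (2/215) = +1.
Reciprocity: 5 ≡ 1 and 215 ≡ 3 (mod 4), so (5/215) = +(215/5).
Reduce top mod 5: now compute (0/5).
Top reduces to 0: gcd > 1, so the symbol is 0.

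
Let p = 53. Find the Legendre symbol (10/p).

1

Euler's criterion: (10/53) ≡ 10^26 (mod 53).
10^2 ≡ 47 (mod 53)
10^4 ≡ 36 (mod 53)
10^8 ≡ 24 (mod 53)
10^16 ≡ 46 (mod 53)
10^26 = 10^(16+8+2) ≡ 1 (mod 53).
Result is 1, so (10/53) = 1.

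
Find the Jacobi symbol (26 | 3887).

0

Pull out 2: since 3887 ≡ 7 (mod 8), (2/3887) = +1.
Reciprocity: 13 ≡ 1 and 3887 ≡ 3 (mod 4), so (13/3887) = +(3887/13).
Reduce top mod 13: now compute (0/13).
Top reduces to 0: gcd > 1, so the symbol is 0.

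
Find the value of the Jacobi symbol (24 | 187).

1

Pull out 2^3: since 187 ≡ 3 (mod 8), (2/187) = -1, so (2/187)^3 = -1.
Reciprocity: 3 ≡ 3 and 187 ≡ 3 (mod 4), so (3/187) = −(187/3).
Reduce top mod 3: now compute (1/3).
Reached (1/3) = 1. Collecting the sign flips along the way, the symbol is +1.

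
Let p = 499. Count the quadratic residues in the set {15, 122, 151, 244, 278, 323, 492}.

4

(15/499) = -1 → non-residue.
(122/499) = +1 → QR.
(151/499) = +1 → QR.
(244/499) = -1 → non-residue.
(278/499) = -1 → non-residue.
(323/499) = +1 → QR.
(492/499) = +1 → QR.
Total quadratic residues among the 7: 4.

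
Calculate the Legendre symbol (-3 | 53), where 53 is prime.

Euler's criterion: (-3/53) ≡ 50^26 (mod 53).
50^2 ≡ 9 (mod 53)
50^4 ≡ 28 (mod 53)
50^8 ≡ 42 (mod 53)
50^16 ≡ 15 (mod 53)
50^26 = 50^(16+8+2) ≡ 52 (mod 53).
Result is 52 ≡ −1, so (-3/53) = −1.

-1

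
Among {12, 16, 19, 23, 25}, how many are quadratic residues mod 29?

(12/29) = -1 → non-residue.
(16/29) = +1 → QR.
(19/29) = -1 → non-residue.
(23/29) = +1 → QR.
(25/29) = +1 → QR.
Total quadratic residues among the 5: 3.

3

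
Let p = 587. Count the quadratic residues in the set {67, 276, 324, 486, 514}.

(67/587) = +1 → QR.
(276/587) = -1 → non-residue.
(324/587) = +1 → QR.
(486/587) = -1 → non-residue.
(514/587) = -1 → non-residue.
Total quadratic residues among the 5: 2.

2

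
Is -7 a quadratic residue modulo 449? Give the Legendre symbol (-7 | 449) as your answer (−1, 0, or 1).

1

First reduce: -7 ≡ 442 (mod 449).
Pull out 2: since 449 ≡ 1 (mod 8), (2/449) = +1.
Reciprocity: 221 ≡ 1 and 449 ≡ 1 (mod 4), so (221/449) = +(449/221).
Reduce top mod 221: now compute (7/221).
Reciprocity: 7 ≡ 3 and 221 ≡ 1 (mod 4), so (7/221) = +(221/7).
Reduce top mod 7: now compute (4/7).
Pull out 2^2: since 7 ≡ 7 (mod 8), (2/7) = +1, so (2/7)^2 = +1.
Reached (1/7) = 1. Collecting the sign flips along the way, the symbol is +1.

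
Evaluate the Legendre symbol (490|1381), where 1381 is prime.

-1

Pull out 2: since 1381 ≡ 5 (mod 8), (2/1381) = -1.
Reciprocity: 245 ≡ 1 and 1381 ≡ 1 (mod 4), so (245/1381) = +(1381/245).
Reduce top mod 245: now compute (156/245).
Pull out 2^2: since 245 ≡ 5 (mod 8), (2/245) = -1, so (2/245)^2 = +1.
Reciprocity: 39 ≡ 3 and 245 ≡ 1 (mod 4), so (39/245) = +(245/39).
Reduce top mod 39: now compute (11/39).
Reciprocity: 11 ≡ 3 and 39 ≡ 3 (mod 4), so (11/39) = −(39/11).
Reduce top mod 11: now compute (6/11).
Pull out 2: since 11 ≡ 3 (mod 8), (2/11) = -1.
Reciprocity: 3 ≡ 3 and 11 ≡ 3 (mod 4), so (3/11) = −(11/3).
Reduce top mod 3: now compute (2/3).
Pull out 2: since 3 ≡ 3 (mod 8), (2/3) = -1.
Reached (1/3) = 1. Collecting the sign flips along the way, the symbol is -1.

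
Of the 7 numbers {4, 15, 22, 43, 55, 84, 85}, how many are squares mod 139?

2

(4/139) = +1 → QR.
(15/139) = -1 → non-residue.
(22/139) = -1 → non-residue.
(43/139) = -1 → non-residue.
(55/139) = +1 → QR.
(84/139) = -1 → non-residue.
(85/139) = -1 → non-residue.
Total quadratic residues among the 7: 2.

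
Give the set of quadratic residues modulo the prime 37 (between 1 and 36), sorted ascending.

1, 3, 4, 7, 9, 10, 11, 12, 16, 21, 25, 26, 27, 28, 30, 33, 34, 36

Square k = 1,…,18 (k and 37−k give the same square):
1²=1, 2²=4, 3²=9, 4²=16, 5²=25, 6²=36, 7²≡12, 8²≡27, 9²≡7, 10²≡26, 11²≡10, 12²≡33, 13²≡21, 14²≡11, 15²≡3, 16²≡34, 17²≡30, 18²≡28 (mod 37).
So the quadratic residues mod 37 are {1, 3, 4, 7, 9, 10, 11, 12, 16, 21, 25, 26, 27, 28, 30, 33, 34, 36}.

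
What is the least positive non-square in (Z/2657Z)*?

(2/2657) = +1, so 2 is a residue.
(3/2657) = −1, so 3 is the smallest positive non-residue mod 2657.

3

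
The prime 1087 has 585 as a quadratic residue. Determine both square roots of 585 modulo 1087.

Since 1087 ≡ 3 (mod 4), a square root of 585 is 585^((1087+1)/4) = 585^272 mod 1087.
Repeated squaring: 585^2≡907, 585^4≡877, 585^8≡620, 585^16≡689, 585^32≡789, 585^64≡757, 585^128≡200, 585^256≡868 (mod 1087).
585^272 = 585^(256+16) ≡ 202 (mod 1087).
Check: 202² = 40804 ≡ 585 (mod 1087). The two roots are 202 and 885.

202, 885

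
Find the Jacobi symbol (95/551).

Reciprocity: 95 ≡ 3 and 551 ≡ 3 (mod 4), so (95/551) = −(551/95).
Reduce top mod 95: now compute (76/95).
Pull out 2^2: since 95 ≡ 7 (mod 8), (2/95) = +1, so (2/95)^2 = +1.
Reciprocity: 19 ≡ 3 and 95 ≡ 3 (mod 4), so (19/95) = −(95/19).
Reduce top mod 19: now compute (0/19).
Top reduces to 0: gcd > 1, so the symbol is 0.

0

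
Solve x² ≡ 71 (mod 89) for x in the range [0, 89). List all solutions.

89 ≡ 1 (mod 4), so we find a root by search.
Trying successive values, 31² = 961 ≡ 71 (mod 89). The other root is 89 − 31 = 58.

31, 58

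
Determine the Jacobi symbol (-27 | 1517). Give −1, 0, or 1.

-1

First reduce: -27 ≡ 1490 (mod 1517).
Pull out 2: since 1517 ≡ 5 (mod 8), (2/1517) = -1.
Reciprocity: 745 ≡ 1 and 1517 ≡ 1 (mod 4), so (745/1517) = +(1517/745).
Reduce top mod 745: now compute (27/745).
Reciprocity: 27 ≡ 3 and 745 ≡ 1 (mod 4), so (27/745) = +(745/27).
Reduce top mod 27: now compute (16/27).
Pull out 2^4: since 27 ≡ 3 (mod 8), (2/27) = -1, so (2/27)^4 = +1.
Reached (1/27) = 1. Collecting the sign flips along the way, the symbol is -1.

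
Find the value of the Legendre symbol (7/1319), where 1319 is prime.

1

Reciprocity: 7 ≡ 3 and 1319 ≡ 3 (mod 4), so (7/1319) = −(1319/7).
Reduce top mod 7: now compute (3/7).
Reciprocity: 3 ≡ 3 and 7 ≡ 3 (mod 4), so (3/7) = −(7/3).
Reduce top mod 3: now compute (1/3).
Reached (1/3) = 1. Collecting the sign flips along the way, the symbol is +1.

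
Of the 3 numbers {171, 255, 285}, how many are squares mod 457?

(171/457) = +1 → QR.
(255/457) = -1 → non-residue.
(285/457) = -1 → non-residue.
Total quadratic residues among the 3: 1.

1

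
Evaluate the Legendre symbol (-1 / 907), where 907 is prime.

Euler's criterion: (-1/907) ≡ 906^453 (mod 907).
906^2 ≡ 1 (mod 907)
906^4 ≡ 1 (mod 907)
906^8 ≡ 1 (mod 907)
906^16 ≡ 1 (mod 907)
906^32 ≡ 1 (mod 907)
906^64 ≡ 1 (mod 907)
906^128 ≡ 1 (mod 907)
906^256 ≡ 1 (mod 907)
906^453 = 906^(256+128+64+4+1) ≡ 906 (mod 907).
Result is 906 ≡ −1, so (-1/907) = −1.

-1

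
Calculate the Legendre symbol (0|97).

0

Top reduces to 0: gcd > 1, so the symbol is 0.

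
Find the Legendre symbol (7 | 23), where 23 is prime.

-1

Euler's criterion: (7/23) ≡ 7^11 (mod 23).
7^2 ≡ 3 (mod 23)
7^4 ≡ 9 (mod 23)
7^8 ≡ 12 (mod 23)
7^11 = 7^(8+2+1) ≡ 22 (mod 23).
Result is 22 ≡ −1, so (7/23) = −1.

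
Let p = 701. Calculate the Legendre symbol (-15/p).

-1

Euler's criterion: (-15/701) ≡ 686^350 (mod 701).
686^2 ≡ 225 (mod 701)
686^4 ≡ 153 (mod 701)
686^8 ≡ 276 (mod 701)
686^16 ≡ 468 (mod 701)
686^32 ≡ 312 (mod 701)
686^64 ≡ 606 (mod 701)
686^128 ≡ 613 (mod 701)
686^256 ≡ 33 (mod 701)
686^350 = 686^(256+64+16+8+4+2) ≡ 700 (mod 701).
Result is 700 ≡ −1, so (-15/701) = −1.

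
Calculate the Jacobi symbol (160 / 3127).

-1

Pull out 2^5: since 3127 ≡ 7 (mod 8), (2/3127) = +1, so (2/3127)^5 = +1.
Reciprocity: 5 ≡ 1 and 3127 ≡ 3 (mod 4), so (5/3127) = +(3127/5).
Reduce top mod 5: now compute (2/5).
Pull out 2: since 5 ≡ 5 (mod 8), (2/5) = -1.
Reached (1/5) = 1. Collecting the sign flips along the way, the symbol is -1.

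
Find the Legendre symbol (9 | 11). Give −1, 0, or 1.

Reciprocity: 9 ≡ 1 and 11 ≡ 3 (mod 4), so (9/11) = +(11/9).
Reduce top mod 9: now compute (2/9).
Pull out 2: since 9 ≡ 1 (mod 8), (2/9) = +1.
Reached (1/9) = 1. Collecting the sign flips along the way, the symbol is +1.

1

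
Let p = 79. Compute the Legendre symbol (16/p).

1

Pull out 2^4: since 79 ≡ 7 (mod 8), (2/79) = +1, so (2/79)^4 = +1.
Reached (1/79) = 1. Collecting the sign flips along the way, the symbol is +1.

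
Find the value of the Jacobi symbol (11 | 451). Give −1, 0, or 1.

0

Reciprocity: 11 ≡ 3 and 451 ≡ 3 (mod 4), so (11/451) = −(451/11).
Reduce top mod 11: now compute (0/11).
Top reduces to 0: gcd > 1, so the symbol is 0.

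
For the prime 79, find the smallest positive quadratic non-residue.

(2/79) = +1, so 2 is a residue.
(3/79) = −1, so 3 is the smallest positive non-residue mod 79.

3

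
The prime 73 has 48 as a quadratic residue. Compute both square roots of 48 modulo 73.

73 ≡ 1 (mod 4), so we find a root by search.
Trying successive values, 11² = 121 ≡ 48 (mod 73). The other root is 73 − 11 = 62.

11, 62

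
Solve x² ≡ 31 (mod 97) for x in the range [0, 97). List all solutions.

97 ≡ 1 (mod 4), so we find a root by search.
Trying successive values, 15² = 225 ≡ 31 (mod 97). The other root is 97 − 15 = 82.

15, 82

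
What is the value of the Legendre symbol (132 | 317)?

-1

Pull out 2^2: since 317 ≡ 5 (mod 8), (2/317) = -1, so (2/317)^2 = +1.
Reciprocity: 33 ≡ 1 and 317 ≡ 1 (mod 4), so (33/317) = +(317/33).
Reduce top mod 33: now compute (20/33).
Pull out 2^2: since 33 ≡ 1 (mod 8), (2/33) = +1, so (2/33)^2 = +1.
Reciprocity: 5 ≡ 1 and 33 ≡ 1 (mod 4), so (5/33) = +(33/5).
Reduce top mod 5: now compute (3/5).
Reciprocity: 3 ≡ 3 and 5 ≡ 1 (mod 4), so (3/5) = +(5/3).
Reduce top mod 3: now compute (2/3).
Pull out 2: since 3 ≡ 3 (mod 8), (2/3) = -1.
Reached (1/3) = 1. Collecting the sign flips along the way, the symbol is -1.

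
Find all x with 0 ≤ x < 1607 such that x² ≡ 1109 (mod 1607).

Since 1607 ≡ 3 (mod 4), a square root of 1109 is 1109^((1607+1)/4) = 1109^402 mod 1607.
Repeated squaring: 1109^2≡526, 1109^4≡272, 1109^8≡62, 1109^16≡630, 1109^32≡1578, 1109^64≡841, 1109^128≡201, 1109^256≡226 (mod 1607).
1109^402 = 1109^(256+128+16+2) ≡ 710 (mod 1607).
Check: 710² = 504100 ≡ 1109 (mod 1607). The two roots are 710 and 897.

710, 897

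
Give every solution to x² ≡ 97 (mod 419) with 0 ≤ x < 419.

Since 419 ≡ 3 (mod 4), a square root of 97 is 97^((419+1)/4) = 97^105 mod 419.
Repeated squaring: 97^2≡191, 97^4≡28, 97^8≡365, 97^16≡402, 97^32≡289, 97^64≡140 (mod 419).
97^105 = 97^(64+32+8+1) ≡ 301 (mod 419).
Check: 301² = 90601 ≡ 97 (mod 419). The two roots are 118 and 301.

118, 301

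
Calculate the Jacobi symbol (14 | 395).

Pull out 2: since 395 ≡ 3 (mod 8), (2/395) = -1.
Reciprocity: 7 ≡ 3 and 395 ≡ 3 (mod 4), so (7/395) = −(395/7).
Reduce top mod 7: now compute (3/7).
Reciprocity: 3 ≡ 3 and 7 ≡ 3 (mod 4), so (3/7) = −(7/3).
Reduce top mod 3: now compute (1/3).
Reached (1/3) = 1. Collecting the sign flips along the way, the symbol is -1.

-1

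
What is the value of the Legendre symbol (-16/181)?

1

Euler's criterion: (-16/181) ≡ 165^90 (mod 181).
165^2 ≡ 75 (mod 181)
165^4 ≡ 14 (mod 181)
165^8 ≡ 15 (mod 181)
165^16 ≡ 44 (mod 181)
165^32 ≡ 126 (mod 181)
165^64 ≡ 129 (mod 181)
165^90 = 165^(64+16+8+2) ≡ 1 (mod 181).
Result is 1, so (-16/181) = 1.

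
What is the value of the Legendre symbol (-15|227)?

Euler's criterion: (-15/227) ≡ 212^113 (mod 227).
212^2 ≡ 225 (mod 227)
212^4 ≡ 4 (mod 227)
212^8 ≡ 16 (mod 227)
212^16 ≡ 29 (mod 227)
212^32 ≡ 160 (mod 227)
212^64 ≡ 176 (mod 227)
212^113 = 212^(64+32+16+1) ≡ 1 (mod 227).
Result is 1, so (-15/227) = 1.

1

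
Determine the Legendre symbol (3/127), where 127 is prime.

-1

Euler's criterion: (3/127) ≡ 3^63 (mod 127).
3^2 ≡ 9 (mod 127)
3^4 ≡ 81 (mod 127)
3^8 ≡ 84 (mod 127)
3^16 ≡ 71 (mod 127)
3^32 ≡ 88 (mod 127)
3^63 = 3^(32+16+8+4+2+1) ≡ 126 (mod 127).
Result is 126 ≡ −1, so (3/127) = −1.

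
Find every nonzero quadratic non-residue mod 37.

2, 5, 6, 8, 13, 14, 15, 17, 18, 19, 20, 22, 23, 24, 29, 31, 32, 35

Square k = 1,…,18 (k and 37−k give the same square):
1²=1, 2²=4, 3²=9, 4²=16, 5²=25, 6²=36, 7²≡12, 8²≡27, 9²≡7, 10²≡26, 11²≡10, 12²≡33, 13²≡21, 14²≡11, 15²≡3, 16²≡34, 17²≡30, 18²≡28 (mod 37).
The residues are {1, 3, 4, 7, 9, 10, 11, 12, 16, 21, 25, 26, 27, 28, 30, 33, 34, 36}; the non-residues are the remaining 18 nonzero classes.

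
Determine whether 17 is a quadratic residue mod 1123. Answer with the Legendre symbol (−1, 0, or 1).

Euler's criterion: (17/1123) ≡ 17^561 (mod 1123).
17^2 ≡ 289 (mod 1123)
17^4 ≡ 419 (mod 1123)
17^8 ≡ 373 (mod 1123)
17^16 ≡ 1000 (mod 1123)
17^32 ≡ 530 (mod 1123)
17^64 ≡ 150 (mod 1123)
17^128 ≡ 40 (mod 1123)
17^256 ≡ 477 (mod 1123)
17^512 ≡ 683 (mod 1123)
17^561 = 17^(512+32+16+1) ≡ 1 (mod 1123).
Result is 1, so (17/1123) = 1.

1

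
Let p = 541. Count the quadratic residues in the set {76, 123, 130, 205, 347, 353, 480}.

(76/541) = +1 → QR.
(123/541) = +1 → QR.
(130/541) = +1 → QR.
(205/541) = +1 → QR.
(347/541) = +1 → QR.
(353/541) = +1 → QR.
(480/541) = -1 → non-residue.
Total quadratic residues among the 7: 6.

6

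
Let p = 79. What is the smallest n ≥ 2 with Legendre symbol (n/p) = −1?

(2/79) = +1, so 2 is a residue.
(3/79) = −1, so 3 is the smallest positive non-residue mod 79.

3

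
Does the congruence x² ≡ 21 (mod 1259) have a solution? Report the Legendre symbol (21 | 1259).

Reciprocity: 21 ≡ 1 and 1259 ≡ 3 (mod 4), so (21/1259) = +(1259/21).
Reduce top mod 21: now compute (20/21).
Pull out 2^2: since 21 ≡ 5 (mod 8), (2/21) = -1, so (2/21)^2 = +1.
Reciprocity: 5 ≡ 1 and 21 ≡ 1 (mod 4), so (5/21) = +(21/5).
Reduce top mod 5: now compute (1/5).
Reached (1/5) = 1. Collecting the sign flips along the way, the symbol is +1.

1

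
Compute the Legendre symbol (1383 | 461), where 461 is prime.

0

First reduce: 1383 ≡ 0 (mod 461).
Top reduces to 0: gcd > 1, so the symbol is 0.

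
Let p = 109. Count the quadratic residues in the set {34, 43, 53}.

(34/109) = +1 → QR.
(43/109) = +1 → QR.
(53/109) = -1 → non-residue.
Total quadratic residues among the 3: 2.

2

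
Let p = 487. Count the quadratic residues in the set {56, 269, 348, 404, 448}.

(56/487) = -1 → non-residue.
(269/487) = +1 → QR.
(348/487) = -1 → non-residue.
(404/487) = -1 → non-residue.
(448/487) = -1 → non-residue.
Total quadratic residues among the 5: 1.

1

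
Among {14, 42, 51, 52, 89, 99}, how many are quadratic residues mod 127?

(14/127) = -1 → non-residue.
(42/127) = +1 → QR.
(51/127) = -1 → non-residue.
(52/127) = +1 → QR.
(89/127) = -1 → non-residue.
(99/127) = +1 → QR.
Total quadratic residues among the 6: 3.

3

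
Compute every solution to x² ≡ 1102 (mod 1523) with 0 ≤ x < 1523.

418, 1105

Since 1523 ≡ 3 (mod 4), a square root of 1102 is 1102^((1523+1)/4) = 1102^381 mod 1523.
Repeated squaring: 1102^2≡573, 1102^4≡884, 1102^8≡157, 1102^16≡281, 1102^32≡1288, 1102^64≡397, 1102^128≡740, 1102^256≡843 (mod 1523).
1102^381 = 1102^(256+64+32+16+8+4+1) ≡ 418 (mod 1523).
Check: 418² = 174724 ≡ 1102 (mod 1523). The two roots are 418 and 1105.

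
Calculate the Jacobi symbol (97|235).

Reciprocity: 97 ≡ 1 and 235 ≡ 3 (mod 4), so (97/235) = +(235/97).
Reduce top mod 97: now compute (41/97).
Reciprocity: 41 ≡ 1 and 97 ≡ 1 (mod 4), so (41/97) = +(97/41).
Reduce top mod 41: now compute (15/41).
Reciprocity: 15 ≡ 3 and 41 ≡ 1 (mod 4), so (15/41) = +(41/15).
Reduce top mod 15: now compute (11/15).
Reciprocity: 11 ≡ 3 and 15 ≡ 3 (mod 4), so (11/15) = −(15/11).
Reduce top mod 11: now compute (4/11).
Pull out 2^2: since 11 ≡ 3 (mod 8), (2/11) = -1, so (2/11)^2 = +1.
Reached (1/11) = 1. Collecting the sign flips along the way, the symbol is -1.

-1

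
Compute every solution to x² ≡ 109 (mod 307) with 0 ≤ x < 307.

Since 307 ≡ 3 (mod 4), a square root of 109 is 109^((307+1)/4) = 109^77 mod 307.
Repeated squaring: 109^2≡215, 109^4≡175, 109^8≡232, 109^16≡99, 109^32≡284, 109^64≡222 (mod 307).
109^77 = 109^(64+8+4+1) ≡ 118 (mod 307).
Check: 118² = 13924 ≡ 109 (mod 307). The two roots are 118 and 189.

118, 189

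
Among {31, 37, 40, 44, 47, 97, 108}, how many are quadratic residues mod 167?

5

(31/167) = +1 → QR.
(37/167) = -1 → non-residue.
(40/167) = -1 → non-residue.
(44/167) = +1 → QR.
(47/167) = +1 → QR.
(97/167) = +1 → QR.
(108/167) = +1 → QR.
Total quadratic residues among the 7: 5.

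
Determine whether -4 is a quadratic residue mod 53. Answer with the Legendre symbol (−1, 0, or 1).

First reduce: -4 ≡ 49 (mod 53).
Reciprocity: 49 ≡ 1 and 53 ≡ 1 (mod 4), so (49/53) = +(53/49).
Reduce top mod 49: now compute (4/49).
Pull out 2^2: since 49 ≡ 1 (mod 8), (2/49) = +1, so (2/49)^2 = +1.
Reached (1/49) = 1. Collecting the sign flips along the way, the symbol is +1.

1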